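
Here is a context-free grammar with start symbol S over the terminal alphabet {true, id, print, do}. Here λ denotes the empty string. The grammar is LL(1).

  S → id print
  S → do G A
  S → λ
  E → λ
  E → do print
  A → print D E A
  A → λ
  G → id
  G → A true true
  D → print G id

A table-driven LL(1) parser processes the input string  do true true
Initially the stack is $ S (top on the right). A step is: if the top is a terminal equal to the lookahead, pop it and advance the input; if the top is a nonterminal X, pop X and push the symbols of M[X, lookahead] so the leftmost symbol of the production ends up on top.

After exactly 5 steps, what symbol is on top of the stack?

true

     Stack            Input           Action
  1  $ S              do true true $  expand S → do G A
  2  $ A G do         do true true $  match do
  3  $ A G            true true $     expand G → A true true
  4  $ A true true A  true true $     expand A → λ
  5  $ A true true    true true $     match true
Stack after step 5: $ A true (top = true).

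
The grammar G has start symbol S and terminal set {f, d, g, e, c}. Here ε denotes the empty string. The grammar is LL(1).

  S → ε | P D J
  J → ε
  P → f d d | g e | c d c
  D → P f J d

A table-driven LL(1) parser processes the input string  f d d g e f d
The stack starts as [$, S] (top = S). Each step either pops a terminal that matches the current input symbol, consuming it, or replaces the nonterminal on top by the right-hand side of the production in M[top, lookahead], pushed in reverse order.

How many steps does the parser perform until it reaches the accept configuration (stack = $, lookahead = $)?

      Stack          Input            Action
   1  $ S            f d d g e f d $  expand S → P D J
   2  $ J D P        f d d g e f d $  expand P → f d d
   3  $ J D d d f    f d d g e f d $  match f
   4  $ J D d d      d d g e f d $    match d
   5  $ J D d        d g e f d $      match d
   6  $ J D          g e f d $        expand D → P f J d
   7  $ J d J f P    g e f d $        expand P → g e
   8  $ J d J f e g  g e f d $        match g
   9  $ J d J f e    e f d $          match e
  10  $ J d J f      f d $            match f
  11  $ J d J        d $              expand J → ε
  12  $ J d          d $              match d
  13  $ J            $                expand J → ε
Accept reached after 13 steps.

13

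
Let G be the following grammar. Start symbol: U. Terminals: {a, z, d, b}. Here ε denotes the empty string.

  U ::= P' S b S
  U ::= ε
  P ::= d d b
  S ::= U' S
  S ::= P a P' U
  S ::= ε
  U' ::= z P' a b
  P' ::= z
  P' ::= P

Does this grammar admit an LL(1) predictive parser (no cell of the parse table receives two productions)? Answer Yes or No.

Yes

FIRST(U) = {ε, d, z}
FIRST(P) = {d}
FIRST(S) = {ε, d, z}
FIRST(U') = {z}
FIRST(P') = {d, z}
FOLLOW(U) = {$, b}
FOLLOW(P) = {$, a, b, d, z}
FOLLOW(S) = {$, b}
FOLLOW(U') = {$, b, d, z}
FOLLOW(P') = {$, a, b, d, z}
Each cell of M receives at most one production.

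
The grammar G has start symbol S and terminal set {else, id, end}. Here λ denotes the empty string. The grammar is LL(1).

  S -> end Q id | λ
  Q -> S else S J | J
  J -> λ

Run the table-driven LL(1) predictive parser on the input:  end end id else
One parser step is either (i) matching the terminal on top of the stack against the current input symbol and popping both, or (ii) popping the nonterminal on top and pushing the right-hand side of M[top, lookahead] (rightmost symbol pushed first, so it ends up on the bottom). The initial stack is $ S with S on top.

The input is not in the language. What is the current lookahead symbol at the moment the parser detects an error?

$

step 1: stack=$ S  input=end end id else $  — expand S -> end Q id
step 2: stack=$ id Q end  input=end end id else $  — match end
step 3: stack=$ id Q  input=end id else $  — expand Q -> S else S J
step 4: stack=$ id J S else S  input=end id else $  — expand S -> end Q id
step 5: stack=$ id J S else id Q end  input=end id else $  — match end
step 6: stack=$ id J S else id Q  input=id else $  — expand Q -> J
step 7: stack=$ id J S else id J  input=id else $  — expand J -> λ
step 8: stack=$ id J S else id  input=id else $  — match id
step 9: stack=$ id J S else  input=else $  — match else
step 10: stack=$ id J S  input=$  — expand S -> λ
step 11: stack=$ id J  input=$  — error: M[J, $] is empty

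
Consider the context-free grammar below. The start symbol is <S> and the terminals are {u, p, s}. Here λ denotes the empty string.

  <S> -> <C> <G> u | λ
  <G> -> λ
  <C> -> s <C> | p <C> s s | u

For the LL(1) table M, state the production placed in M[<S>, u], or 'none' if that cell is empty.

<S> -> <C> <G> u

FIRST(<G>) = {λ}
FIRST(<C>) = {p, s, u}
FIRST(<S>) = {λ, p, s, u}  (via <C> <G> u)
FOLLOW(<S>) includes $ since <S> is the start symbol.
FOLLOW(<S>): <S> appears on no right-hand side. Thus FOLLOW(<S>) = {$}.
For <S> -> <C> <G> u: FIRST(<C> <G> u) = {p, s, u}, so it goes in M[<S>, t] for t ∈ {p, s, u}.
For <S> -> λ: FIRST(λ) = {λ}, so it goes in M[<S>, t] for t ∈ {}; since λ ∈ FIRST, also for every t ∈ FOLLOW(<S>) = {$}.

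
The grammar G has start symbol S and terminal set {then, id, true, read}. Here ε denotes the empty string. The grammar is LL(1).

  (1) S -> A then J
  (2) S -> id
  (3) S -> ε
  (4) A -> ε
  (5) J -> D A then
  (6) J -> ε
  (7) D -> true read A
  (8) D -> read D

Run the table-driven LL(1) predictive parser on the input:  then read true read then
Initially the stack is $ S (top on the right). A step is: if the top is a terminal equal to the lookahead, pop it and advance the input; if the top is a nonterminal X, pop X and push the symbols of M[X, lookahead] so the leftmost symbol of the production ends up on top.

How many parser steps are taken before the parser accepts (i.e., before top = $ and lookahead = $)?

12

      Stack                 Input                       Action
   1  $ S                   then read true read then $  expand S -> A then J
   2  $ J then A            then read true read then $  expand A -> ε
   3  $ J then              then read true read then $  match then
   4  $ J                   read true read then $       expand J -> D A then
   5  $ then A D            read true read then $       expand D -> read D
   6  $ then A D read       read true read then $       match read
   7  $ then A D            true read then $            expand D -> true read A
   8  $ then A A read true  true read then $            match true
   9  $ then A A read       read then $                 match read
  10  $ then A A            then $                      expand A -> ε
  11  $ then A              then $                      expand A -> ε
  12  $ then                then $                      match then
Accept reached after 12 steps.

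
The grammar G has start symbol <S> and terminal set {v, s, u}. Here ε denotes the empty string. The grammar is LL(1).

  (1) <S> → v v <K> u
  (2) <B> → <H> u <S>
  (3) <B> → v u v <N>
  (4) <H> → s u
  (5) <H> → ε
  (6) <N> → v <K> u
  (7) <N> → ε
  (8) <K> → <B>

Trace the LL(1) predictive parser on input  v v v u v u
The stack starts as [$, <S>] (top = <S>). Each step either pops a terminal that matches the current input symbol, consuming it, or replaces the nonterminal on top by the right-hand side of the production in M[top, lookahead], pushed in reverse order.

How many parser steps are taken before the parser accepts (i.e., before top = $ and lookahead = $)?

      Stack          Input          Action
   1  $ <S>          v v v u v u $  expand <S> → v v <K> u
   2  $ u <K> v v    v v v u v u $  match v
   3  $ u <K> v      v v u v u $    match v
   4  $ u <K>        v u v u $      expand <K> → <B>
   5  $ u <B>        v u v u $      expand <B> → v u v <N>
   6  $ u <N> v u v  v u v u $      match v
   7  $ u <N> v u    u v u $        match u
   8  $ u <N> v      v u $          match v
   9  $ u <N>        u $            expand <N> → ε
  10  $ u            u $            match u
Accept reached after 10 steps.

10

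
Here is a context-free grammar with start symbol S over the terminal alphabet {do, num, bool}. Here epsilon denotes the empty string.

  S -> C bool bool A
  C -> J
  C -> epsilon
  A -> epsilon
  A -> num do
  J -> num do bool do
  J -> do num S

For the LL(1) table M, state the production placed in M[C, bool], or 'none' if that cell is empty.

FIRST(A): from A->epsilon we get {epsilon}; from A->num do we get {num}. So FIRST(A) = {epsilon, num}.
FIRST(J): from J->num do bool do we get {num}; from J->do num S we get {do}. So FIRST(J) = {do, num}.
FIRST(C): from C->J we get {do, num}; from C->epsilon we get {epsilon}. So FIRST(C) = {epsilon, do, num}.
FIRST(S): from S->C bool bool A we get {bool, do, num}. So FIRST(S) = {bool, do, num}.
FOLLOW(S) includes $ since S is the start symbol.
FOLLOW(C): in S->C bool bool A, C is followed by bool bool A with FIRST {bool}. Thus FOLLOW(C) = {bool}.
For C -> J: FIRST(J) = {do, num}, so it goes in M[C, t] for t ∈ {do, num}.
For C -> epsilon: FIRST(epsilon) = {epsilon}, so it goes in M[C, t] for t ∈ {}; since epsilon ∈ FIRST, also for every t ∈ FOLLOW(C) = {bool}.

C -> epsilon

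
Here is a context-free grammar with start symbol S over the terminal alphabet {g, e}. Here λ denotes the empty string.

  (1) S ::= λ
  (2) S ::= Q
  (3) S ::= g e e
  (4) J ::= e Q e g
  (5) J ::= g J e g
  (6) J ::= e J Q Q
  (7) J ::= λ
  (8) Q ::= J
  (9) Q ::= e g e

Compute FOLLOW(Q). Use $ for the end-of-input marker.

{$, e, g}

FIRST(J) = {λ, e, g}
FIRST(Q) = {λ, e, g}  (via J)
FIRST(S) = {λ, e, g}  (via Q)
FOLLOW(S) includes $ since S is the start symbol.
FOLLOW(S): S appears on no right-hand side. Thus FOLLOW(S) = {$}.
FOLLOW(J): in J::=g J e g, J is followed by e g with FIRST {e}; in J::=e J Q Q, J is followed by Q Q with FIRST {λ, e, g}; in J::=e J Q Q, the suffix after J is nullable (adds nothing new); in Q::=J, the suffix after J is empty, so FOLLOW(J) ⊇ FOLLOW(Q) = {$, e, g}. Thus FOLLOW(J) = {$, e, g}.
FOLLOW(Q): in S::=Q, the suffix after Q is empty, so FOLLOW(Q) ⊇ FOLLOW(S) = {$}; in J::=e Q e g, Q is followed by e g with FIRST {e}; in J::=e J Q Q (occurrence 1), Q is followed by Q with FIRST {λ, e, g}; in J::=e J Q Q (occurrence 1), the suffix after Q is nullable, so FOLLOW(Q) ⊇ FOLLOW(J) = {$, e, g}; in J::=e J Q Q (occurrence 2), the suffix after Q is empty, so FOLLOW(Q) ⊇ FOLLOW(J) = {$, e, g}. Thus FOLLOW(Q) = {$, e, g}.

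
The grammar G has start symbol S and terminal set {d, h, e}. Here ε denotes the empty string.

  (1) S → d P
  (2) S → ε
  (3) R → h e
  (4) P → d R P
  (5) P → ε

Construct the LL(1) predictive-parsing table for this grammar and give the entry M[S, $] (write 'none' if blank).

S → ε

FIRST(S): from S→d P we get {d}; from S→ε we get {ε}. So FIRST(S) = {ε, d}.
FIRST(R): from R→h e we get {h}. So FIRST(R) = {h}.
FIRST(P): from P→d R P we get {d}; from P→ε we get {ε}. So FIRST(P) = {ε, d}.
FOLLOW(S) includes $ since S is the start symbol.
FOLLOW(S): S appears on no right-hand side. Thus FOLLOW(S) = {$}.
For S → d P: FIRST(d P) = {d}, so it goes in M[S, t] for t ∈ {d}.
For S → ε: FIRST(ε) = {ε}, so it goes in M[S, t] for t ∈ {}; since ε ∈ FIRST, also for every t ∈ FOLLOW(S) = {$}.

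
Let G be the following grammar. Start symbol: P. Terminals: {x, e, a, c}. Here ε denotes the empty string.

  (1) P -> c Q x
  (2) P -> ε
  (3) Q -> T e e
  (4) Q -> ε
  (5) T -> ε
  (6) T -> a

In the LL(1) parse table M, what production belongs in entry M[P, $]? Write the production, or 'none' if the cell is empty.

P -> ε

FIRST(P) = {ε, c}
FIRST(T) = {ε, a}
FIRST(Q) = {ε, a, e}  (via T e e)
FOLLOW(P) includes $ since P is the start symbol.
FOLLOW(P): P appears on no right-hand side. Thus FOLLOW(P) = {$}.
For P -> c Q x: FIRST(c Q x) = {c}, so it goes in M[P, t] for t ∈ {c}.
For P -> ε: FIRST(ε) = {ε}, so it goes in M[P, t] for t ∈ {}; since ε ∈ FIRST, also for every t ∈ FOLLOW(P) = {$}.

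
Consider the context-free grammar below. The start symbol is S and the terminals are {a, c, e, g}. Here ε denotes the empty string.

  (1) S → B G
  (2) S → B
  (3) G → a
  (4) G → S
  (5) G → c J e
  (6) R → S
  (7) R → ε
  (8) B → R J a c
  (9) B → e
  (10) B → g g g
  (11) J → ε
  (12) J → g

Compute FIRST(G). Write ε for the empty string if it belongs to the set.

FIRST(J): from J→ε we get {ε}; from J→g we get {g}. So FIRST(J) = {ε, g}.
FIRST(S): from S→B G we get {a, e, g}; from S→B we get {a, e, g}. So FIRST(S) = {a, e, g}.
FIRST(G): from G→a we get {a}; from G→S we get {a, e, g}; from G→c J e we get {c}. So FIRST(G) = {a, c, e, g}.
FIRST(R): from R→S we get {a, e, g}; from R→ε we get {ε}. So FIRST(R) = {ε, a, e, g}.
FIRST(B): from B→R J a c we get {a, e, g}; from B→e we get {e}; from B→g g g we get {g}. So FIRST(B) = {a, e, g}.

{a, c, e, g}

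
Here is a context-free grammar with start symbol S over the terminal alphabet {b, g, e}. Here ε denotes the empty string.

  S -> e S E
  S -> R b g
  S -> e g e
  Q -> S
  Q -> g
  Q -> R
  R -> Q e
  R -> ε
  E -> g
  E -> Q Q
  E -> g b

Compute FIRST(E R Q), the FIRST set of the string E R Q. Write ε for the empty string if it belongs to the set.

{ε, b, e, g}

FIRST(S) = {b, e, g}  (via R b g)
FIRST(Q) = {ε, b, e, g}  (via S, R)
FIRST(R) = {ε, b, e, g}  (via Q e)
FIRST(E) = {ε, b, e, g}  (via Q Q)
FIRST(E R Q): take FIRST of each symbol in turn, carrying on past any symbol whose FIRST contains ε; result {ε, b, e, g}.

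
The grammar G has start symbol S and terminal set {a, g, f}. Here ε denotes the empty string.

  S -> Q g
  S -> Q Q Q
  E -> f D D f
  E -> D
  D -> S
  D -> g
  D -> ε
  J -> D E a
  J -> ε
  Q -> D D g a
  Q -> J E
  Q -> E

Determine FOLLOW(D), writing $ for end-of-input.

FIRST(S) = {ε, a, f, g}  (via Q g, Q Q Q)
FIRST(D) = {ε, a, f, g}  (via S)
FIRST(E) = {ε, a, f, g}  (via D)
FIRST(J) = {ε, a, f, g}  (via D E a)
FIRST(Q) = {ε, a, f, g}  (via D D g a, J E, E)
FOLLOW(S) includes $ since S is the start symbol.
FOLLOW(S): in D->S, the suffix after S is empty, so FOLLOW(S) ⊇ FOLLOW(D) = {$, a, f, g}. Thus FOLLOW(S) = {$, a, f, g}.
FOLLOW(Q): in S->Q g, Q is followed by g with FIRST {g}; in S->Q Q Q (occurrence 1), Q is followed by Q Q with FIRST {ε, a, f, g}; in S->Q Q Q (occurrence 1), the suffix after Q is nullable, so FOLLOW(Q) ⊇ FOLLOW(S) = {$, a, f, g}; in S->Q Q Q (occurrence 2), Q is followed by Q with FIRST {ε, a, f, g}; in S->Q Q Q (occurrence 2), the suffix after Q is nullable, so FOLLOW(Q) ⊇ FOLLOW(S) = {$, a, f, g}; in S->Q Q Q (occurrence 3), the suffix after Q is empty, so FOLLOW(Q) ⊇ FOLLOW(S) = {$, a, f, g}. Thus FOLLOW(Q) = {$, a, f, g}.
FOLLOW(E): in J->D E a, E is followed by a with FIRST {a}; in Q->J E, the suffix after E is empty, so FOLLOW(E) ⊇ FOLLOW(Q) = {$, a, f, g}; in Q->E, the suffix after E is empty, so FOLLOW(E) ⊇ FOLLOW(Q) = {$, a, f, g}. Thus FOLLOW(E) = {$, a, f, g}.
FOLLOW(D): in E->f D D f (occurrence 1), D is followed by D f with FIRST {a, f, g}; in E->f D D f (occurrence 2), D is followed by f with FIRST {f}; in E->D, the suffix after D is empty, so FOLLOW(D) ⊇ FOLLOW(E) = {$, a, f, g}; in J->D E a, D is followed by E a with FIRST {a, f, g}; in Q->D D g a (occurrence 1), D is followed by D g a with FIRST {a, f, g}; in Q->D D g a (occurrence 2), D is followed by g a with FIRST {g}. Thus FOLLOW(D) = {$, a, f, g}.
FOLLOW(J): in Q->J E, J is followed by E with FIRST {ε, a, f, g}; in Q->J E, the suffix after J is nullable, so FOLLOW(J) ⊇ FOLLOW(Q) = {$, a, f, g}. Thus FOLLOW(J) = {$, a, f, g}.

{$, a, f, g}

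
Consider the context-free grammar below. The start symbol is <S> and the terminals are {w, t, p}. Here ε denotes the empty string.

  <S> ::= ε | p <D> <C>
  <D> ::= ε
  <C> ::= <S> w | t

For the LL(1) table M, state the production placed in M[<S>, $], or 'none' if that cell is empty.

FIRST(<S>): from <S>::=ε we get {ε}; from <S>::=p <D> <C> we get {p}. So FIRST(<S>) = {ε, p}.
FIRST(<D>): from <D>::=ε we get {ε}. So FIRST(<D>) = {ε}.
FIRST(<C>): from <C>::=<S> w we get {p, w}; from <C>::=t we get {t}. So FIRST(<C>) = {p, t, w}.
FOLLOW(<S>) includes $ since <S> is the start symbol.
FOLLOW(<S>): in <C>::=<S> w, <S> is followed by w with FIRST {w}. Thus FOLLOW(<S>) = {$, w}.
For <S> ::= ε: FIRST(ε) = {ε}, so it goes in M[<S>, t] for t ∈ {}; since ε ∈ FIRST, also for every t ∈ FOLLOW(<S>) = {$, w}.
For <S> ::= p <D> <C>: FIRST(p <D> <C>) = {p}, so it goes in M[<S>, t] for t ∈ {p}.

<S> ::= ε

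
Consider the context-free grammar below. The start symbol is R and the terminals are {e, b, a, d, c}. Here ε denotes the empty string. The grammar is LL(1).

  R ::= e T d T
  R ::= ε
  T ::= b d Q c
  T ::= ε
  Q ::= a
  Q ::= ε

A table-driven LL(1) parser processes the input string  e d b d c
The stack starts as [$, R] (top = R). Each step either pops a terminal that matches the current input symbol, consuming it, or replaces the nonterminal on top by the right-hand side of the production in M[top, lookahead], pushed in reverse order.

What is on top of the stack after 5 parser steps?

step 1: stack=$ R  input=e d b d c $  — expand R ::= e T d T
step 2: stack=$ T d T e  input=e d b d c $  — match e
step 3: stack=$ T d T  input=d b d c $  — expand T ::= ε
step 4: stack=$ T d  input=d b d c $  — match d
step 5: stack=$ T  input=b d c $  — expand T ::= b d Q c
Stack after step 5: $ c Q d b (top = b).

b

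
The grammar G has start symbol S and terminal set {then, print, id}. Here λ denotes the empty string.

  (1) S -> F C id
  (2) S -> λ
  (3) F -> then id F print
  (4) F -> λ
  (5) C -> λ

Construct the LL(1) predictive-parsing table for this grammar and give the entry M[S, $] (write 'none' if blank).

S -> λ

FIRST(F): from F->then id F print we get {then}; from F->λ we get {λ}. So FIRST(F) = {λ, then}.
FIRST(C): from C->λ we get {λ}. So FIRST(C) = {λ}.
FIRST(S): from S->F C id we get {id, then}; from S->λ we get {λ}. So FIRST(S) = {λ, id, then}.
FOLLOW(S) includes $ since S is the start symbol.
FOLLOW(S): S appears on no right-hand side. Thus FOLLOW(S) = {$}.
For S -> F C id: FIRST(F C id) = {id, then}, so it goes in M[S, t] for t ∈ {id, then}.
For S -> λ: FIRST(λ) = {λ}, so it goes in M[S, t] for t ∈ {}; since λ ∈ FIRST, also for every t ∈ FOLLOW(S) = {$}.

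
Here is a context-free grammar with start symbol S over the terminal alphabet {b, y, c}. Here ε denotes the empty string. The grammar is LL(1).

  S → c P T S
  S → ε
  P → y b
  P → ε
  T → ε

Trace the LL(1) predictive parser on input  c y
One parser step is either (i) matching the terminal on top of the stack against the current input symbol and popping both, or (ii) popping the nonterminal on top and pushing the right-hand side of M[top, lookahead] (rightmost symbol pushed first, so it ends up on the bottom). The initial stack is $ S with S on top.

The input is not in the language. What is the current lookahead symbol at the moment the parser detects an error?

$

     Stack      Input  Action
  1  $ S        c y $  expand S → c P T S
  2  $ S T P c  c y $  match c
  3  $ S T P    y $    expand P → y b
  4  $ S T b y  y $    match y
  5  $ S T b    $      error: top is terminal b but lookahead is $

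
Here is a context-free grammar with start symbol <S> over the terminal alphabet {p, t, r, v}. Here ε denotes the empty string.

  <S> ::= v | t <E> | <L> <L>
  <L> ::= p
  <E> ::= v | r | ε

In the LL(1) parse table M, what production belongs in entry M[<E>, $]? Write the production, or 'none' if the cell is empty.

<E> ::= ε

FIRST(<L>) = {p}
FIRST(<E>) = {ε, r, v}
FIRST(<S>) = {p, t, v}  (via <L> <L>)
FOLLOW(<S>) includes $ since <S> is the start symbol.
FOLLOW(<S>): <S> appears on no right-hand side. Thus FOLLOW(<S>) = {$}.
FOLLOW(<E>): in <S>::=t <E>, the suffix after <E> is empty, so FOLLOW(<E>) ⊇ FOLLOW(<S>) = {$}. Thus FOLLOW(<E>) = {$}.
For <E> ::= v: FIRST(v) = {v}, so it goes in M[<E>, t] for t ∈ {v}.
For <E> ::= r: FIRST(r) = {r}, so it goes in M[<E>, t] for t ∈ {r}.
For <E> ::= ε: FIRST(ε) = {ε}, so it goes in M[<E>, t] for t ∈ {}; since ε ∈ FIRST, also for every t ∈ FOLLOW(<E>) = {$}.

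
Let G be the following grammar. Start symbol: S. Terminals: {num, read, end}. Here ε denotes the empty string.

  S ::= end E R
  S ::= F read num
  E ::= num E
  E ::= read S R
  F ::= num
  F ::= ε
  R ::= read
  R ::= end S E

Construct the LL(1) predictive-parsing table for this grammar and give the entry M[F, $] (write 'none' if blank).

FIRST(E) = {num, read}
FIRST(F) = {ε, num}
FIRST(R) = {end, read}
FIRST(S) = {end, num, read}  (via F read num)
FOLLOW(S) includes $ since S is the start symbol.
FOLLOW(F): in S::=F read num, F is followed by read num with FIRST {read}. Thus FOLLOW(F) = {read}.
For F ::= num: FIRST(num) = {num}, so it goes in M[F, t] for t ∈ {num}.
For F ::= ε: FIRST(ε) = {ε}, so it goes in M[F, t] for t ∈ {}; since ε ∈ FIRST, also for every t ∈ FOLLOW(F) = {read}.
None of these place a production in M[F, $].

none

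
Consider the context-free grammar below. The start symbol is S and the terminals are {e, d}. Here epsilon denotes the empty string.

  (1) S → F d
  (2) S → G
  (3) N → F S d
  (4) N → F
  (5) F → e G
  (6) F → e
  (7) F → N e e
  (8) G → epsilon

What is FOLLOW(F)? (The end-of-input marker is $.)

{d, e}

FIRST(G) = {epsilon}
FIRST(S) = {epsilon, e}  (via F d, G)
FIRST(N) = {e}  (via F S d, F)
FIRST(F) = {e}  (via N e e)
FOLLOW(S) includes $ since S is the start symbol.
FOLLOW(S): in N→F S d, S is followed by d with FIRST {d}. Thus FOLLOW(S) = {$, d}.
FOLLOW(N): in F→N e e, N is followed by e e with FIRST {e}. Thus FOLLOW(N) = {e}.
FOLLOW(F): in S→F d, F is followed by d with FIRST {d}; in N→F S d, F is followed by S d with FIRST {d, e}; in N→F, the suffix after F is empty, so FOLLOW(F) ⊇ FOLLOW(N) = {e}. Thus FOLLOW(F) = {d, e}.
FOLLOW(G): in S→G, the suffix after G is empty, so FOLLOW(G) ⊇ FOLLOW(S) = {$, d}; in F→e G, the suffix after G is empty, so FOLLOW(G) ⊇ FOLLOW(F) = {d, e}. Thus FOLLOW(G) = {$, d, e}.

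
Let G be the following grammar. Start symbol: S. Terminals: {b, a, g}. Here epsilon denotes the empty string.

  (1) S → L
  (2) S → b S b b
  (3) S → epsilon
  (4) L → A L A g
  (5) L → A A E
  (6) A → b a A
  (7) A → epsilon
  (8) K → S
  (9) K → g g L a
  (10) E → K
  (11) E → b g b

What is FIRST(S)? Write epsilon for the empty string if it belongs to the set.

{epsilon, b, g}

FIRST(A): from A→b a A we get {b}; from A→epsilon we get {epsilon}. So FIRST(A) = {epsilon, b}.
FIRST(S): from S→L we get {epsilon, b, g}; from S→b S b b we get {b}; from S→epsilon we get {epsilon}. So FIRST(S) = {epsilon, b, g}.
FIRST(K): from K→S we get {epsilon, b, g}; from K→g g L a we get {g}. So FIRST(K) = {epsilon, b, g}.
FIRST(E): from E→K we get {epsilon, b, g}; from E→b g b we get {b}. So FIRST(E) = {epsilon, b, g}.
FIRST(L): from L→A L A g we get {b, g}; from L→A A E we get {epsilon, b, g}. So FIRST(L) = {epsilon, b, g}.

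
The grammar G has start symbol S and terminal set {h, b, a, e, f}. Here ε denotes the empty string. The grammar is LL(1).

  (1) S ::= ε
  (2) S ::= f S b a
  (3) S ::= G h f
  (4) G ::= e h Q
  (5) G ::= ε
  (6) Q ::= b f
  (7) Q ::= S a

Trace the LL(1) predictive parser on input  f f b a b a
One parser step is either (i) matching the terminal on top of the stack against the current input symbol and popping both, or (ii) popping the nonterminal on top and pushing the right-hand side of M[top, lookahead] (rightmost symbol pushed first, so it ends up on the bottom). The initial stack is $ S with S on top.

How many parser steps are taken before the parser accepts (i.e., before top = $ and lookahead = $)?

step 1: stack=$ S  input=f f b a b a $  — expand S ::= f S b a
step 2: stack=$ a b S f  input=f f b a b a $  — match f
step 3: stack=$ a b S  input=f b a b a $  — expand S ::= f S b a
step 4: stack=$ a b a b S f  input=f b a b a $  — match f
step 5: stack=$ a b a b S  input=b a b a $  — expand S ::= ε
step 6: stack=$ a b a b  input=b a b a $  — match b
step 7: stack=$ a b a  input=a b a $  — match a
step 8: stack=$ a b  input=b a $  — match b
step 9: stack=$ a  input=a $  — match a
Accept reached after 9 steps.

9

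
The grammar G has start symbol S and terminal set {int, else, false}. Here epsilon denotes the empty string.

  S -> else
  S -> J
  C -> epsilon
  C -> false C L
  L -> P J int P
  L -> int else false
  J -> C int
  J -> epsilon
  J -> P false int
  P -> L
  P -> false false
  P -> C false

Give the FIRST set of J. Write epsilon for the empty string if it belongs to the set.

FIRST(C) = {epsilon, false}
FIRST(S) = {epsilon, else, false, int}  (via J)
FIRST(L) = {false, int}  (via P J int P)
FIRST(P) = {false, int}  (via L, C false)
FIRST(J) = {epsilon, false, int}  (via C int, P false int)

{epsilon, false, int}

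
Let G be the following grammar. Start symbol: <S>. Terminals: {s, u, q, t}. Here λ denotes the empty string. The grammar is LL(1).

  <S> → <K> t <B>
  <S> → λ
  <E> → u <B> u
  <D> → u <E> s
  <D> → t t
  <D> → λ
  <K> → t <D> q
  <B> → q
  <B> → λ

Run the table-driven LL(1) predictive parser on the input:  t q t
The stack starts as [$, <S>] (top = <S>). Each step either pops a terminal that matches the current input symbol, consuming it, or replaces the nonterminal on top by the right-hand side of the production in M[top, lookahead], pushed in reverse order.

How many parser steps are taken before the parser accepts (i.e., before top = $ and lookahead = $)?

     Stack            Input    Action
  1  $ <S>            t q t $  expand <S> → <K> t <B>
  2  $ <B> t <K>      t q t $  expand <K> → t <D> q
  3  $ <B> t q <D> t  t q t $  match t
  4  $ <B> t q <D>    q t $    expand <D> → λ
  5  $ <B> t q        q t $    match q
  6  $ <B> t          t $      match t
  7  $ <B>            $        expand <B> → λ
Accept reached after 7 steps.

7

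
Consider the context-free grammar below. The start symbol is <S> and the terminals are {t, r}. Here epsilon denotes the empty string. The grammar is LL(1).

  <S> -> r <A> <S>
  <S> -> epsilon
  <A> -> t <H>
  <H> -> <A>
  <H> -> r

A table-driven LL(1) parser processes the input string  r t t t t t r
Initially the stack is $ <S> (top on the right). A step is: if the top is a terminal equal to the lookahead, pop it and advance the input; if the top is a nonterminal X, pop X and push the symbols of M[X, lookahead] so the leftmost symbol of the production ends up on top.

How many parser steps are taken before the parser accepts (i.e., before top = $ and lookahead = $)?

19

step 1: stack=$ <S>  input=r t t t t t r $  — expand <S> -> r <A> <S>
step 2: stack=$ <S> <A> r  input=r t t t t t r $  — match r
step 3: stack=$ <S> <A>  input=t t t t t r $  — expand <A> -> t <H>
step 4: stack=$ <S> <H> t  input=t t t t t r $  — match t
step 5: stack=$ <S> <H>  input=t t t t r $  — expand <H> -> <A>
step 6: stack=$ <S> <A>  input=t t t t r $  — expand <A> -> t <H>
step 7: stack=$ <S> <H> t  input=t t t t r $  — match t
step 8: stack=$ <S> <H>  input=t t t r $  — expand <H> -> <A>
step 9: stack=$ <S> <A>  input=t t t r $  — expand <A> -> t <H>
step 10: stack=$ <S> <H> t  input=t t t r $  — match t
step 11: stack=$ <S> <H>  input=t t r $  — expand <H> -> <A>
step 12: stack=$ <S> <A>  input=t t r $  — expand <A> -> t <H>
step 13: stack=$ <S> <H> t  input=t t r $  — match t
step 14: stack=$ <S> <H>  input=t r $  — expand <H> -> <A>
step 15: stack=$ <S> <A>  input=t r $  — expand <A> -> t <H>
step 16: stack=$ <S> <H> t  input=t r $  — match t
step 17: stack=$ <S> <H>  input=r $  — expand <H> -> r
step 18: stack=$ <S> r  input=r $  — match r
step 19: stack=$ <S>  input=$  — expand <S> -> epsilon
Accept reached after 19 steps.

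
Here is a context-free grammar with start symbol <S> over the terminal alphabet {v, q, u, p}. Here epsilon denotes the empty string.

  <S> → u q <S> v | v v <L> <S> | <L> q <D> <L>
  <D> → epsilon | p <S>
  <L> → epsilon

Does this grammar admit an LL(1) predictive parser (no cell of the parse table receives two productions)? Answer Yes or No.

FIRST(<S>) = {q, u, v}
FIRST(<D>) = {epsilon, p}
FIRST(<L>) = {epsilon}
FOLLOW(<S>) = {$, v}
FOLLOW(<D>) = {$, v}
FOLLOW(<L>) = {$, q, u, v}
Each cell of M receives at most one production.

Yes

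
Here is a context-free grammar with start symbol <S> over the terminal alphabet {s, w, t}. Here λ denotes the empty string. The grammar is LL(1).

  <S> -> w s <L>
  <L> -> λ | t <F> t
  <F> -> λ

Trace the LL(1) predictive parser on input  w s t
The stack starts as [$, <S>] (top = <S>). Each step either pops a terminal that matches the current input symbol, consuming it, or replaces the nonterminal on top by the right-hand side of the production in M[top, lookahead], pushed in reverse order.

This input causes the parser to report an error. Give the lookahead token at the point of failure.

$

step 1: stack=$ <S>  input=w s t $  — expand <S> -> w s <L>
step 2: stack=$ <L> s w  input=w s t $  — match w
step 3: stack=$ <L> s  input=s t $  — match s
step 4: stack=$ <L>  input=t $  — expand <L> -> t <F> t
step 5: stack=$ t <F> t  input=t $  — match t
step 6: stack=$ t <F>  input=$  — error: M[<F>, $] is empty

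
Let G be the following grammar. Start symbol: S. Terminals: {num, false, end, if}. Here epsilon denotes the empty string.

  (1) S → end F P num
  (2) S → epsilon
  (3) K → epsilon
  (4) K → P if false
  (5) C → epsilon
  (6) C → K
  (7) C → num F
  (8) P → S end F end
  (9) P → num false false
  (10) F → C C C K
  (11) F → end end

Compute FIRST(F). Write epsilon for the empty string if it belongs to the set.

FIRST(S) = {epsilon, end}
FIRST(P) = {end, num}  (via S end F end)
FIRST(K) = {epsilon, end, num}  (via P if false)
FIRST(C) = {epsilon, end, num}  (via K)
FIRST(F) = {epsilon, end, num}  (via C C C K)

{epsilon, end, num}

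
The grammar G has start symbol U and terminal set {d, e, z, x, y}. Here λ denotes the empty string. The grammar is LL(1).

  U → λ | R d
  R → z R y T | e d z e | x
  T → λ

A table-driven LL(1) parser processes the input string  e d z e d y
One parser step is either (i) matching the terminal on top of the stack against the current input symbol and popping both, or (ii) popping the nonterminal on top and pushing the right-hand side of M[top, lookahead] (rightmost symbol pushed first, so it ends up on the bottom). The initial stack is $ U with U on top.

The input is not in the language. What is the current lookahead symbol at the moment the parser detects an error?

y

step 1: stack=$ U  input=e d z e d y $  — expand U → R d
step 2: stack=$ d R  input=e d z e d y $  — expand R → e d z e
step 3: stack=$ d e z d e  input=e d z e d y $  — match e
step 4: stack=$ d e z d  input=d z e d y $  — match d
step 5: stack=$ d e z  input=z e d y $  — match z
step 6: stack=$ d e  input=e d y $  — match e
step 7: stack=$ d  input=d y $  — match d
step 8: stack=$  input=y $  — error: stack empty but input remains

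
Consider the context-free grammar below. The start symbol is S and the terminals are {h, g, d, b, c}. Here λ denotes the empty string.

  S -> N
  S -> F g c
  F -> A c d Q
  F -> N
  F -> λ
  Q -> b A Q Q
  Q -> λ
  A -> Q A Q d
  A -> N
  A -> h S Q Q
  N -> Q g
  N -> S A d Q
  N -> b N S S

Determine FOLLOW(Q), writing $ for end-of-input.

{$, b, c, d, g, h}

FIRST(Q): from Q->b A Q Q we get {b}; from Q->λ we get {λ}. So FIRST(Q) = {λ, b}.
FIRST(S): from S->N we get {b, g, h}; from S->F g c we get {b, g, h}. So FIRST(S) = {b, g, h}.
FIRST(N): from N->Q g we get {b, g}; from N->S A d Q we get {b, g, h}; from N->b N S S we get {b}. So FIRST(N) = {b, g, h}.
FIRST(A): from A->Q A Q d we get {b, g, h}; from A->N we get {b, g, h}; from A->h S Q Q we get {h}. So FIRST(A) = {b, g, h}.
FIRST(F): from F->A c d Q we get {b, g, h}; from F->N we get {b, g, h}; from F->λ we get {λ}. So FIRST(F) = {λ, b, g, h}.
FOLLOW(S) includes $ since S is the start symbol.
FOLLOW(F): in S->F g c, F is followed by g c with FIRST {g}. Thus FOLLOW(F) = {g}.
FOLLOW(S): in A->h S Q Q, S is followed by Q Q with FIRST {λ, b}; in A->h S Q Q, the suffix after S is nullable, so FOLLOW(S) ⊇ FOLLOW(A) = {$, b, c, d, g, h}; in N->S A d Q, S is followed by A d Q with FIRST {b, g, h}; in N->b N S S (occurrence 1), S is followed by S with FIRST {b, g, h}; in N->b N S S (occurrence 2), the suffix after S is empty, so FOLLOW(S) ⊇ FOLLOW(N) = {$, b, c, d, g, h}. Thus FOLLOW(S) = {$, b, c, d, g, h}.
FOLLOW(Q): in F->A c d Q, the suffix after Q is empty, so FOLLOW(Q) ⊇ FOLLOW(F) = {g}; in Q->b A Q Q (occurrence 1), Q is followed by Q with FIRST {λ, b}; in Q->b A Q Q (occurrence 1), the suffix after Q is nullable (adds nothing new); in Q->b A Q Q (occurrence 2), the suffix after Q is empty (adds nothing new); in A->Q A Q d (occurrence 1), Q is followed by A Q d with FIRST {b, g, h}; in A->Q A Q d (occurrence 2), Q is followed by d with FIRST {d}; in A->h S Q Q (occurrence 1), Q is followed by Q with FIRST {λ, b}; in A->h S Q Q (occurrence 1), the suffix after Q is nullable, so FOLLOW(Q) ⊇ FOLLOW(A) = {$, b, c, d, g, h}; in A->h S Q Q (occurrence 2), the suffix after Q is empty, so FOLLOW(Q) ⊇ FOLLOW(A) = {$, b, c, d, g, h}; in N->Q g, Q is followed by g with FIRST {g}; in N->S A d Q, the suffix after Q is empty, so FOLLOW(Q) ⊇ FOLLOW(N) = {$, b, c, d, g, h}. Thus FOLLOW(Q) = {$, b, c, d, g, h}.
FOLLOW(A): in F->A c d Q, A is followed by c d Q with FIRST {c}; in Q->b A Q Q, A is followed by Q Q with FIRST {λ, b}; in Q->b A Q Q, the suffix after A is nullable, so FOLLOW(A) ⊇ FOLLOW(Q) = {$, b, c, d, g, h}; in A->Q A Q d, A is followed by Q d with FIRST {b, d}; in N->S A d Q, A is followed by d Q with FIRST {d}. Thus FOLLOW(A) = {$, b, c, d, g, h}.
FOLLOW(N): in S->N, the suffix after N is empty, so FOLLOW(N) ⊇ FOLLOW(S) = {$, b, c, d, g, h}; in F->N, the suffix after N is empty, so FOLLOW(N) ⊇ FOLLOW(F) = {g}; in A->N, the suffix after N is empty, so FOLLOW(N) ⊇ FOLLOW(A) = {$, b, c, d, g, h}; in N->b N S S, N is followed by S S with FIRST {b, g, h}. Thus FOLLOW(N) = {$, b, c, d, g, h}.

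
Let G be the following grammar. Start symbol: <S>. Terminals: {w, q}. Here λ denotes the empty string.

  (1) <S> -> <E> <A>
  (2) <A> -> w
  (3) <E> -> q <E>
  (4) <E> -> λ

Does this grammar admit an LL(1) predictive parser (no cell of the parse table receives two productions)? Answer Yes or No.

FIRST(<S>) = {q, w}
FIRST(<A>) = {w}
FIRST(<E>) = {λ, q}
FOLLOW(<S>) = {$}
FOLLOW(<A>) = {$}
FOLLOW(<E>) = {w}
Each cell of M receives at most one production.

Yes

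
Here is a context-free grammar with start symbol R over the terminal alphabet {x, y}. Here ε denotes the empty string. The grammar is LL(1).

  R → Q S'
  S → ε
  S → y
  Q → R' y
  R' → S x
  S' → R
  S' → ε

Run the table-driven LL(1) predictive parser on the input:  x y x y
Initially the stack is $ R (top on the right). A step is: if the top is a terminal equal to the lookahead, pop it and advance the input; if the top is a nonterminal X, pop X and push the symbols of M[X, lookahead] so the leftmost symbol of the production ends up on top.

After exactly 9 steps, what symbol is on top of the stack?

R'

step 1: stack=$ R  input=x y x y $  — expand R → Q S'
step 2: stack=$ S' Q  input=x y x y $  — expand Q → R' y
step 3: stack=$ S' y R'  input=x y x y $  — expand R' → S x
step 4: stack=$ S' y x S  input=x y x y $  — expand S → ε
step 5: stack=$ S' y x  input=x y x y $  — match x
step 6: stack=$ S' y  input=y x y $  — match y
step 7: stack=$ S'  input=x y $  — expand S' → R
step 8: stack=$ R  input=x y $  — expand R → Q S'
step 9: stack=$ S' Q  input=x y $  — expand Q → R' y
Stack after step 9: $ S' y R' (top = R').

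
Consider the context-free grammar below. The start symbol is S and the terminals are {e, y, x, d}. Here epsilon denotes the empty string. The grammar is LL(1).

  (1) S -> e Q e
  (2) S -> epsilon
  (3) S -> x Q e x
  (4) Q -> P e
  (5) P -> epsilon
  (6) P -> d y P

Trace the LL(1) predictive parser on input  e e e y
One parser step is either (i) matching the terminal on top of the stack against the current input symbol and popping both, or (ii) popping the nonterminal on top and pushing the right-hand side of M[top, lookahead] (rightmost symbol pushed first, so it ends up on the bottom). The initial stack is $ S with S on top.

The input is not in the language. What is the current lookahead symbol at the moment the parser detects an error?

step 1: stack=$ S  input=e e e y $  — expand S -> e Q e
step 2: stack=$ e Q e  input=e e e y $  — match e
step 3: stack=$ e Q  input=e e y $  — expand Q -> P e
step 4: stack=$ e e P  input=e e y $  — expand P -> epsilon
step 5: stack=$ e e  input=e e y $  — match e
step 6: stack=$ e  input=e y $  — match e
step 7: stack=$  input=y $  — error: stack empty but input remains

y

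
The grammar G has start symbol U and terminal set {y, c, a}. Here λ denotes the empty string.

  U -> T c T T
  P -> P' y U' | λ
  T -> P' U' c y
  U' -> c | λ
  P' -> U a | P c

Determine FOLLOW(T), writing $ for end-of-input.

{$, a, c}

FIRST(U') = {λ, c}
FIRST(U) = {c}  (via T c T T)
FIRST(P) = {λ, c}  (via P' y U')
FIRST(P') = {c}  (via U a, P c)
FIRST(T) = {c}  (via P' U' c y)
FOLLOW(U) includes $ since U is the start symbol.
FOLLOW(U): in P'->U a, U is followed by a with FIRST {a}. Thus FOLLOW(U) = {$, a}.
FOLLOW(P): in P'->P c, P is followed by c with FIRST {c}. Thus FOLLOW(P) = {c}.
FOLLOW(T): in U->T c T T (occurrence 1), T is followed by c T T with FIRST {c}; in U->T c T T (occurrence 2), T is followed by T with FIRST {c}; in U->T c T T (occurrence 3), the suffix after T is empty, so FOLLOW(T) ⊇ FOLLOW(U) = {$, a}. Thus FOLLOW(T) = {$, a, c}.
FOLLOW(U'): in P->P' y U', the suffix after U' is empty, so FOLLOW(U') ⊇ FOLLOW(P) = {c}; in T->P' U' c y, U' is followed by c y with FIRST {c}. Thus FOLLOW(U') = {c}.
FOLLOW(P'): in P->P' y U', P' is followed by y U' with FIRST {y}; in T->P' U' c y, P' is followed by U' c y with FIRST {c}. Thus FOLLOW(P') = {c, y}.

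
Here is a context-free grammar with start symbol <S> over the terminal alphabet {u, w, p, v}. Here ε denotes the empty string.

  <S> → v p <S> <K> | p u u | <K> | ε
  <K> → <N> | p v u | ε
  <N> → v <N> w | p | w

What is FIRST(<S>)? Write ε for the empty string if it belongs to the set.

FIRST(<N>): from <N>→v <N> w we get {v}; from <N>→p we get {p}; from <N>→w we get {w}. So FIRST(<N>) = {p, v, w}.
FIRST(<K>): from <K>→<N> we get {p, v, w}; from <K>→p v u we get {p}; from <K>→ε we get {ε}. So FIRST(<K>) = {ε, p, v, w}.
FIRST(<S>): from <S>→v p <S> <K> we get {v}; from <S>→p u u we get {p}; from <S>→<K> we get {ε, p, v, w}; from <S>→ε we get {ε}. So FIRST(<S>) = {ε, p, v, w}.

{ε, p, v, w}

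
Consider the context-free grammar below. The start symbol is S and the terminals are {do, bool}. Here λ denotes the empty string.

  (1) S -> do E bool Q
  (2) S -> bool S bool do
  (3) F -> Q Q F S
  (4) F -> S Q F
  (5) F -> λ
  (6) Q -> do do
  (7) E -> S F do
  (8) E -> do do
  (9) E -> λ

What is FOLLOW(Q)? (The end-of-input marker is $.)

{$, bool, do}

FIRST(S) = {bool, do}
FIRST(Q) = {do}
FIRST(F) = {λ, bool, do}  (via Q Q F S, S Q F)
FIRST(E) = {λ, bool, do}  (via S F do)
FOLLOW(S) includes $ since S is the start symbol.
FOLLOW(F): in F->Q Q F S, F is followed by S with FIRST {bool, do}; in F->S Q F, the suffix after F is empty (adds nothing new); in E->S F do, F is followed by do with FIRST {do}. Thus FOLLOW(F) = {bool, do}.
FOLLOW(S): in S->bool S bool do, S is followed by bool do with FIRST {bool}; in F->Q Q F S, the suffix after S is empty, so FOLLOW(S) ⊇ FOLLOW(F) = {bool, do}; in F->S Q F, S is followed by Q F with FIRST {do}; in E->S F do, S is followed by F do with FIRST {bool, do}. Thus FOLLOW(S) = {$, bool, do}.
FOLLOW(Q): in S->do E bool Q, the suffix after Q is empty, so FOLLOW(Q) ⊇ FOLLOW(S) = {$, bool, do}; in F->Q Q F S (occurrence 1), Q is followed by Q F S with FIRST {do}; in F->Q Q F S (occurrence 2), Q is followed by F S with FIRST {bool, do}; in F->S Q F, Q is followed by F with FIRST {λ, bool, do}; in F->S Q F, the suffix after Q is nullable, so FOLLOW(Q) ⊇ FOLLOW(F) = {bool, do}. Thus FOLLOW(Q) = {$, bool, do}.
FOLLOW(E): in S->do E bool Q, E is followed by bool Q with FIRST {bool}. Thus FOLLOW(E) = {bool}.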